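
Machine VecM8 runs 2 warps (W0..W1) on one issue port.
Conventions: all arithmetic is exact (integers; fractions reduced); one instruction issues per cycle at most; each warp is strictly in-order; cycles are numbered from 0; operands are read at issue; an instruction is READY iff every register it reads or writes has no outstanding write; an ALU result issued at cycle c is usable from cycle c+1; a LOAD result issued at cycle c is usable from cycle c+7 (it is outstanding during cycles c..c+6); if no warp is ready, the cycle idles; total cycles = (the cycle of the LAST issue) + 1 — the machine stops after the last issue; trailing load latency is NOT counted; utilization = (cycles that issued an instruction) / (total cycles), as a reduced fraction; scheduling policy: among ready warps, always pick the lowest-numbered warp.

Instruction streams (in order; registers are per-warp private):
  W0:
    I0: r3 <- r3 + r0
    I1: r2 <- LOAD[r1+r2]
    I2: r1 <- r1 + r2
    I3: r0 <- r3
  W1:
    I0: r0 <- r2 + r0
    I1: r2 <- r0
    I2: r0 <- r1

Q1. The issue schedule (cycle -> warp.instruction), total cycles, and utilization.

cycle 0: W0.I0
cycle 1: W0.I1
cycle 2: W1.I0
cycle 3: W1.I1
cycle 4: W1.I2
cycle 5: idle
cycle 6: idle
cycle 7: idle
cycle 8: W0.I2
cycle 9: W0.I3

Answer: 10 cycles, utilization 7/10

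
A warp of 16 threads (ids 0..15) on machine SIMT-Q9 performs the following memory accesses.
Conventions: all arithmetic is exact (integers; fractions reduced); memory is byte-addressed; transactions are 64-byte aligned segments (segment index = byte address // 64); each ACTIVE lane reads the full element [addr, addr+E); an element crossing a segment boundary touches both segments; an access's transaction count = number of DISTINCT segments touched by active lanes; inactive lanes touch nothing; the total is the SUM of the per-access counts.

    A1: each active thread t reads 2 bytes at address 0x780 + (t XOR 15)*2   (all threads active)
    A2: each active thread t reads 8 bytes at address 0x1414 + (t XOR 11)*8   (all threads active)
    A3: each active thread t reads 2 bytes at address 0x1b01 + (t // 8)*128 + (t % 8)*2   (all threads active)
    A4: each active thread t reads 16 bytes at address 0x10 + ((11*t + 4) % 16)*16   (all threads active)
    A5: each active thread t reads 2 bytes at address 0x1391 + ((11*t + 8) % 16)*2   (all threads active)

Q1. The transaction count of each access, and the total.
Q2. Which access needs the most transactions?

A1: 1 transaction
A2: 3 transactions
A3: 2 transactions
A4: 5 transactions
A5: 1 transaction

Answer: 1,3,2,5,1; total 12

Answer: A4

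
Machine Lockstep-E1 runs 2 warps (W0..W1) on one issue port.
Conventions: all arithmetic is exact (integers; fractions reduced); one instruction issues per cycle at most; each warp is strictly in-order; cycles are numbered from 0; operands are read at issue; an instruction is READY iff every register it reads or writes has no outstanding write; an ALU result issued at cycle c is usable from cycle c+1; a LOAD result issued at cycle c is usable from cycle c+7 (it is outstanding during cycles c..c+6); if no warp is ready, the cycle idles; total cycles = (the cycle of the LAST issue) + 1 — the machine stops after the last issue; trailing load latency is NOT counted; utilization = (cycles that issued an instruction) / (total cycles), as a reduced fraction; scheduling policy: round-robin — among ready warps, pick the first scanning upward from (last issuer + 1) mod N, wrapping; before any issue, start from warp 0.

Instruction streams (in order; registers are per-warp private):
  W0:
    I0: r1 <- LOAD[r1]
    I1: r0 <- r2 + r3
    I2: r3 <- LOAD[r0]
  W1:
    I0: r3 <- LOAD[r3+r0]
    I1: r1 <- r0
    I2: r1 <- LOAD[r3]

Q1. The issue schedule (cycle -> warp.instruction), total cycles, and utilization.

cycle 0: W0.I0
cycle 1: W1.I0
cycle 2: W0.I1
cycle 3: W1.I1
cycle 4: W0.I2
cycle 5: idle
cycle 6: idle
cycle 7: idle
cycle 8: W1.I2

Answer: 9 cycles, utilization 2/3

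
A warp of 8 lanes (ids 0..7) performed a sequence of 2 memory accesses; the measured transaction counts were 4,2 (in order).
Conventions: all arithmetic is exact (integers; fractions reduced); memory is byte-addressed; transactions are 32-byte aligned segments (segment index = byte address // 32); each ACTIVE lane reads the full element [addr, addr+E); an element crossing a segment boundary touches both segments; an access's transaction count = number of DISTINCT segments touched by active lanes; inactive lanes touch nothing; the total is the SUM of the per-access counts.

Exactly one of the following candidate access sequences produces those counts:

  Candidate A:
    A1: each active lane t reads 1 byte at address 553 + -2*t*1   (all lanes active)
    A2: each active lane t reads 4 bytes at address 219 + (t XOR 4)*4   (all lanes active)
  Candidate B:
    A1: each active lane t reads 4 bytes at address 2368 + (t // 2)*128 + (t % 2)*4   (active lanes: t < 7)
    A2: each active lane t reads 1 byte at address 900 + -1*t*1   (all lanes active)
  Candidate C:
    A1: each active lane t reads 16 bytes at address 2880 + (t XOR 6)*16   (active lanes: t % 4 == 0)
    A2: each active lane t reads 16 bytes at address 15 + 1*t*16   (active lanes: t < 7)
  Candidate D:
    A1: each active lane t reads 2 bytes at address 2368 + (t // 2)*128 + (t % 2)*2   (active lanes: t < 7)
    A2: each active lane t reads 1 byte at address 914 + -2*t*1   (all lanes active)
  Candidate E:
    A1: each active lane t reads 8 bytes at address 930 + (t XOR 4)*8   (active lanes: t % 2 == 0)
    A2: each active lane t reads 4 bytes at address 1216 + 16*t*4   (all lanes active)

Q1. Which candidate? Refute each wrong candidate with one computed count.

A: A1 gives 2 transactions, not 4
C: A1 gives 2 transactions, not 4
D: A2 gives 1 transaction, not 2
E: A1 gives 2 transactions, not 4
B: all counts match (4,2)

Answer: B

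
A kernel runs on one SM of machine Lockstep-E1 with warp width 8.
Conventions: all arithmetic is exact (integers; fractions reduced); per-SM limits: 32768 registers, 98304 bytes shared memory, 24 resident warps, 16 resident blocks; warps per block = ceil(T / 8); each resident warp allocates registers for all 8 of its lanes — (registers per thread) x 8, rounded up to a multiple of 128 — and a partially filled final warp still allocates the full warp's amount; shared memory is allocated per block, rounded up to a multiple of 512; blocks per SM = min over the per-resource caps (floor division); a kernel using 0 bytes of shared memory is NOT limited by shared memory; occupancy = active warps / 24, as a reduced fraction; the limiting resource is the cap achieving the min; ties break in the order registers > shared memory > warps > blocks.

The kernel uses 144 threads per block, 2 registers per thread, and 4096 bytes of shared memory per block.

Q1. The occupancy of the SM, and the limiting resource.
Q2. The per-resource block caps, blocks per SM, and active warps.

Answer: occupancy 3/4, limited by warps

registers: 14 blocks
shared memory: 24 blocks
warps: 1 block
blocks: 16 blocks

Answer: 1 block, 18 active warps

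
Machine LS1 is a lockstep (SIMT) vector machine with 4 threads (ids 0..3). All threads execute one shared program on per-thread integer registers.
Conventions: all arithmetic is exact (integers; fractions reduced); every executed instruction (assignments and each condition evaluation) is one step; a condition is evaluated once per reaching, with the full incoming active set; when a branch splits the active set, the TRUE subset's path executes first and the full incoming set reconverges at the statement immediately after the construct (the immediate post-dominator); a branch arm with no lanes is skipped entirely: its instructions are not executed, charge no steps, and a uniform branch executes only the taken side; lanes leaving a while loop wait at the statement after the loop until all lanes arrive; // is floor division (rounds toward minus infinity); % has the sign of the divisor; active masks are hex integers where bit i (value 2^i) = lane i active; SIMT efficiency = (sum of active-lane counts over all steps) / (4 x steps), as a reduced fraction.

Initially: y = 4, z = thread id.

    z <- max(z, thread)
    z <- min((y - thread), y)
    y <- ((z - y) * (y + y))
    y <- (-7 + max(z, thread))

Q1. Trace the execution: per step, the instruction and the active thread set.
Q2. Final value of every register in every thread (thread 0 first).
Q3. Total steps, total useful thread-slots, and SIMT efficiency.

step 0: z <- max(z, thread)          0xf
step 1: z <- min((y - thread), y)    0xf
step 2: y <- ((z - y) * (y + y))     0xf
step 3: y <- (-7 + max(z, thread))   0xf

Answer: 4 steps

y: -3,-4,-5,-4
z: 4,3,2,1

steps = 4; useful = 16; efficiency = 16/16 = 1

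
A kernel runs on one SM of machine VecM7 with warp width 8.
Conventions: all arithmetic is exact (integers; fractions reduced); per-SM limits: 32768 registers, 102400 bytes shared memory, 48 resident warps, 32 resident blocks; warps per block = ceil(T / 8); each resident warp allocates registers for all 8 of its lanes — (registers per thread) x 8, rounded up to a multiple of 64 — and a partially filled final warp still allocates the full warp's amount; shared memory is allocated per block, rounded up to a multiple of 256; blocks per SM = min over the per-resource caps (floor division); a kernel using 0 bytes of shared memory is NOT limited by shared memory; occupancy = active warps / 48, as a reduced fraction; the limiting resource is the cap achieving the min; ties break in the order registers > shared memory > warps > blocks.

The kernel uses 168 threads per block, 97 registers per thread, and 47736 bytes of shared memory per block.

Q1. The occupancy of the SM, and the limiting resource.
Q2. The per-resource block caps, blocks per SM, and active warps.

Answer: occupancy 7/16, limited by registers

registers: 1 block
shared memory: 2 blocks
warps: 2 blocks
blocks: 32 blocks

Answer: 1 block, 21 active warps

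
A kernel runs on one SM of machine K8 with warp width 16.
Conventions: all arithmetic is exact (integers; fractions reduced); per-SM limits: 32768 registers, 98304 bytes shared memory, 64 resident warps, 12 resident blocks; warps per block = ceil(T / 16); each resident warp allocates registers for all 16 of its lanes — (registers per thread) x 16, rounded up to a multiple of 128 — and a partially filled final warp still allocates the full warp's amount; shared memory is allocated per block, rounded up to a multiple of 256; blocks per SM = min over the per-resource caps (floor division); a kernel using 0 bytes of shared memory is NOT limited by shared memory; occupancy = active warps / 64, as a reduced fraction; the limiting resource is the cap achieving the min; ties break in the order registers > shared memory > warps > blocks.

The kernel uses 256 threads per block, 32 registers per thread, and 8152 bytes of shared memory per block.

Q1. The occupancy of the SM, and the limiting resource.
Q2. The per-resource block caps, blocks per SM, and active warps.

Answer: occupancy 1, limited by registers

registers: 4 blocks
shared memory: 12 blocks
warps: 4 blocks
blocks: 12 blocks

Answer: 4 blocks, 64 active warps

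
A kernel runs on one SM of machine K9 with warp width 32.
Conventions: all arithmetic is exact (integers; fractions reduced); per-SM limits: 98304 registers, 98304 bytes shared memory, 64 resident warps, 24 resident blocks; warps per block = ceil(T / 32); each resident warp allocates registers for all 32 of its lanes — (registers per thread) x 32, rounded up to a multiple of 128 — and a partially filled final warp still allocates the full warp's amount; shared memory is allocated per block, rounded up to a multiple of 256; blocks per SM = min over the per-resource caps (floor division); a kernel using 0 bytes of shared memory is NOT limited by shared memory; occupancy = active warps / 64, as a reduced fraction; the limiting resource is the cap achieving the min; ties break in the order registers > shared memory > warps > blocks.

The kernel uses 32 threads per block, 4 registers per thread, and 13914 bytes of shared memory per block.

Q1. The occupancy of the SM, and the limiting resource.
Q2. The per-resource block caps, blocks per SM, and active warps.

Answer: occupancy 3/32, limited by shared memory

registers: 768 blocks
shared memory: 6 blocks
warps: 64 blocks
blocks: 24 blocks

Answer: 6 blocks, 6 active warps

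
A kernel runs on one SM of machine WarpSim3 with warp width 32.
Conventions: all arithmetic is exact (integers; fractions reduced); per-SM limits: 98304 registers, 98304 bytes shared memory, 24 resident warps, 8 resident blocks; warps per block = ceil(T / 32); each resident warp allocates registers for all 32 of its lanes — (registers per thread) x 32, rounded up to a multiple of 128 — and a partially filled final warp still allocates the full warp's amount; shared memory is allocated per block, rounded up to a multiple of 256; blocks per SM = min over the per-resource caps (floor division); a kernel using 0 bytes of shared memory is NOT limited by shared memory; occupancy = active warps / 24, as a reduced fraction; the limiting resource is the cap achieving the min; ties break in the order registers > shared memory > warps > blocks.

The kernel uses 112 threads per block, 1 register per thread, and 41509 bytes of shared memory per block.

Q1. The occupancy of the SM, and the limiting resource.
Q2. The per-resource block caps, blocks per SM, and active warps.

Answer: occupancy 1/3, limited by shared memory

registers: 192 blocks
shared memory: 2 blocks
warps: 6 blocks
blocks: 8 blocks

Answer: 2 blocks, 8 active warps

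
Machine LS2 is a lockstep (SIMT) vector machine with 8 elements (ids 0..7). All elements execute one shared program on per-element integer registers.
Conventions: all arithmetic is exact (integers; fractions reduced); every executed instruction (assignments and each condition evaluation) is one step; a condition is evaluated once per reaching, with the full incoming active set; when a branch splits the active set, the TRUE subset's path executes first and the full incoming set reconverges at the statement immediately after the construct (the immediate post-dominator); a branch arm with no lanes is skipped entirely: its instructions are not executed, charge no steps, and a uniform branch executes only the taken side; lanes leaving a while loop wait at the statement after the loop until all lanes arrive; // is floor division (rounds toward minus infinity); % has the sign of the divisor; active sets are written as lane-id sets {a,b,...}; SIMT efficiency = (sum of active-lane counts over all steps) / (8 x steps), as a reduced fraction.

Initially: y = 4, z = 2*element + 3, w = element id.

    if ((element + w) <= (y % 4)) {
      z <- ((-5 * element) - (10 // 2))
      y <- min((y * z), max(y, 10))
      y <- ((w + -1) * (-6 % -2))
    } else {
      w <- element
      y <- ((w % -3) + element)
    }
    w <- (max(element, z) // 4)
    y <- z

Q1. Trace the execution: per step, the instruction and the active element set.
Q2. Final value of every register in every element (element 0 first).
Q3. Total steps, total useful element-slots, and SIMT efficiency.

step 0: eval ((element + w) <= (y % 4)) {0,1,2,3,4,5,6,7}
step 1: z <- ((-5 * element) - (10 // 2)) {0}
step 2: y <- min((y * z), max(y, 10)) {0}
step 3: y <- ((w + -1) * (-6 % -2))  {0}
step 4: w <- element                 {1,2,3,4,5,6,7}
step 5: y <- ((w % -3) + element)    {1,2,3,4,5,6,7}
step 6: w <- (max(element, z) // 4)  {0,1,2,3,4,5,6,7}
step 7: y <- z                       {0,1,2,3,4,5,6,7}

Answer: 8 steps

y: -5,5,7,9,11,13,15,17
z: -5,5,7,9,11,13,15,17
w: 0,1,1,2,2,3,3,4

steps = 8; useful = 41; efficiency = 41/64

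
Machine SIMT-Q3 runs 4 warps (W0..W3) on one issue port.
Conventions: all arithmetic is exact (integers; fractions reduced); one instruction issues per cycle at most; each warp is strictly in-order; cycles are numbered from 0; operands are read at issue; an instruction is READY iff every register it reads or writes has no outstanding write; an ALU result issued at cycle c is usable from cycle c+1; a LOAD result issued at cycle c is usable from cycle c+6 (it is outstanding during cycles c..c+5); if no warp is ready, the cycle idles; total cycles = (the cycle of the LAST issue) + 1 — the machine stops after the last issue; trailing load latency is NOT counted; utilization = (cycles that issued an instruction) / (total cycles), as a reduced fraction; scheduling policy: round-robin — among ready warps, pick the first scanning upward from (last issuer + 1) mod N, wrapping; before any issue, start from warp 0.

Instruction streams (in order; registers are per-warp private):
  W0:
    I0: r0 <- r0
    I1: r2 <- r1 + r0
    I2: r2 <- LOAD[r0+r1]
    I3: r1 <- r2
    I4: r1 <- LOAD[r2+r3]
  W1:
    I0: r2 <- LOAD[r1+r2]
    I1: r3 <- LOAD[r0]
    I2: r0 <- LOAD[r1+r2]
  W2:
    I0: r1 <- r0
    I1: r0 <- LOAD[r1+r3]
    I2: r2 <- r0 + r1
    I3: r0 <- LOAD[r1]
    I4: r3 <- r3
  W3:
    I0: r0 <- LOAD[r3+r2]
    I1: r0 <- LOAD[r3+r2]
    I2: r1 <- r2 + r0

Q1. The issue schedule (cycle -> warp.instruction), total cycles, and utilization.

cycle 0: W0.I0
cycle 1: W1.I0
cycle 2: W2.I0
cycle 3: W3.I0
cycle 4: W0.I1
cycle 5: W1.I1
cycle 6: W2.I1
cycle 7: W0.I2
cycle 8: W1.I2
cycle 9: W3.I1
cycle 10: idle
cycle 11: idle
cycle 12: W2.I2
cycle 13: W0.I3
cycle 14: W2.I3
cycle 15: W3.I2
cycle 16: W0.I4
cycle 17: W2.I4

Answer: 18 cycles, utilization 8/9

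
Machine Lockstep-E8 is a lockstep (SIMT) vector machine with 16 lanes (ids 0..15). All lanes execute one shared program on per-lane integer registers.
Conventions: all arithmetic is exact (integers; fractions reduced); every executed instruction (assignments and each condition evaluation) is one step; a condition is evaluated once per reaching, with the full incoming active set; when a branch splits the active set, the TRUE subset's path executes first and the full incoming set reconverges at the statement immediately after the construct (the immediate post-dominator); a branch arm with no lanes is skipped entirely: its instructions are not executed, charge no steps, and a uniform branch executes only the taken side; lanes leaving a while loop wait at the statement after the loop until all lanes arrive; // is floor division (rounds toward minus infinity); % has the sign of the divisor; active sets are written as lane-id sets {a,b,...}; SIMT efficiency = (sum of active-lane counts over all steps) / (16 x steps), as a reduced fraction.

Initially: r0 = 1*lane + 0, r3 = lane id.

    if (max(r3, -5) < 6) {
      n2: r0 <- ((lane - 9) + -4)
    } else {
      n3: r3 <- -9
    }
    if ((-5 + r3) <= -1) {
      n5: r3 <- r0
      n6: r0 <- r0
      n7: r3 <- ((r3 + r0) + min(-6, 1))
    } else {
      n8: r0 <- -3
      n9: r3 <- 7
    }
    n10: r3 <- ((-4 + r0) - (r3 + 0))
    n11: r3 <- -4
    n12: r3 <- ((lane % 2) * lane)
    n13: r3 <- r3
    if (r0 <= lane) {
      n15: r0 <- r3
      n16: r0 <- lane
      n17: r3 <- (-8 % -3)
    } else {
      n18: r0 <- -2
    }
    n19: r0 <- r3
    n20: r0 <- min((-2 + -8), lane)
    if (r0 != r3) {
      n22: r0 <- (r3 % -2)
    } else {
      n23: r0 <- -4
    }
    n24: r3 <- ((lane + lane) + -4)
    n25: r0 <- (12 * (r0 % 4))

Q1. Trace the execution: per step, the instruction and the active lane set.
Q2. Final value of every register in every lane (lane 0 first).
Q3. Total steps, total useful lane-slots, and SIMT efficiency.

step 0: eval (max(r3, -5) < 6)       {0,1,2,3,4,5,6,7,8,9,10,11,12,13,14,15}
step 1: r0 <- ((lane - 9) + -4)      {0,1,2,3,4,5}
step 2: r3 <- -9                     {6,7,8,9,10,11,12,13,14,15}
step 3: eval ((-5 + r3) <= -1)       {0,1,2,3,4,5,6,7,8,9,10,11,12,13,14,15}
step 4: r3 <- r0                     {0,1,2,3,4,6,7,8,9,10,11,12,13,14,15}
step 5: r0 <- r0                     {0,1,2,3,4,6,7,8,9,10,11,12,13,14,15}
step 6: r3 <- ((r3 + r0) + min(-6, 1)) {0,1,2,3,4,6,7,8,9,10,11,12,13,14,15}
step 7: r0 <- -3                     {5}
step 8: r3 <- 7                      {5}
step 9: r3 <- ((-4 + r0) - (r3 + 0)) {0,1,2,3,4,5,6,7,8,9,10,11,12,13,14,15}
step 10: r3 <- -4                     {0,1,2,3,4,5,6,7,8,9,10,11,12,13,14,15}
step 11: r3 <- ((lane % 2) * lane)    {0,1,2,3,4,5,6,7,8,9,10,11,12,13,14,15}
step 12: r3 <- r3                     {0,1,2,3,4,5,6,7,8,9,10,11,12,13,14,15}
step 13: eval (r0 <= lane)            {0,1,2,3,4,5,6,7,8,9,10,11,12,13,14,15}
step 14: r0 <- r3                     {0,1,2,3,4,5,6,7,8,9,10,11,12,13,14,15}
step 15: r0 <- lane                   {0,1,2,3,4,5,6,7,8,9,10,11,12,13,14,15}
step 16: r3 <- (-8 % -3)              {0,1,2,3,4,5,6,7,8,9,10,11,12,13,14,15}
step 17: r0 <- r3                     {0,1,2,3,4,5,6,7,8,9,10,11,12,13,14,15}
step 18: r0 <- min((-2 + -8), lane)   {0,1,2,3,4,5,6,7,8,9,10,11,12,13,14,15}
step 19: eval (r0 != r3)              {0,1,2,3,4,5,6,7,8,9,10,11,12,13,14,15}
step 20: r0 <- (r3 % -2)              {0,1,2,3,4,5,6,7,8,9,10,11,12,13,14,15}
step 21: r3 <- ((lane + lane) + -4)   {0,1,2,3,4,5,6,7,8,9,10,11,12,13,14,15}
step 22: r0 <- (12 * (r0 % 4))        {0,1,2,3,4,5,6,7,8,9,10,11,12,13,14,15}

Answer: 23 steps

r0: 0,0,0,0,0,0,0,0,0,0,0,0,0,0,0,0
r3: -4,-2,0,2,4,6,8,10,12,14,16,18,20,22,24,26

steps = 23; useful = 319; efficiency = 319/368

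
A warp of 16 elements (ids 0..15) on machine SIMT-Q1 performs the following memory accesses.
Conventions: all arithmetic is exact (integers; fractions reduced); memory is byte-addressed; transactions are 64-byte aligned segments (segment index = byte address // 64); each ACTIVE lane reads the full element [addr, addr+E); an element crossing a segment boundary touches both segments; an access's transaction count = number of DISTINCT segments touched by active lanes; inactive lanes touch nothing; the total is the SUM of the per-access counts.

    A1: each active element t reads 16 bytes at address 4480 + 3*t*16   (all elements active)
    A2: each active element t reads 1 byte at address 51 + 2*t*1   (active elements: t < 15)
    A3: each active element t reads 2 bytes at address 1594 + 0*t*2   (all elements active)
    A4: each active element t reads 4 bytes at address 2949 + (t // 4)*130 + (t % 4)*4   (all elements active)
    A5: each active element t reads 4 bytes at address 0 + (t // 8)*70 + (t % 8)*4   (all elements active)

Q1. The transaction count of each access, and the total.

A1: 12 transactions
A2: 2 transactions
A3: 1 transaction
A4: 4 transactions
A5: 2 transactions

Answer: 12,2,1,4,2; total 21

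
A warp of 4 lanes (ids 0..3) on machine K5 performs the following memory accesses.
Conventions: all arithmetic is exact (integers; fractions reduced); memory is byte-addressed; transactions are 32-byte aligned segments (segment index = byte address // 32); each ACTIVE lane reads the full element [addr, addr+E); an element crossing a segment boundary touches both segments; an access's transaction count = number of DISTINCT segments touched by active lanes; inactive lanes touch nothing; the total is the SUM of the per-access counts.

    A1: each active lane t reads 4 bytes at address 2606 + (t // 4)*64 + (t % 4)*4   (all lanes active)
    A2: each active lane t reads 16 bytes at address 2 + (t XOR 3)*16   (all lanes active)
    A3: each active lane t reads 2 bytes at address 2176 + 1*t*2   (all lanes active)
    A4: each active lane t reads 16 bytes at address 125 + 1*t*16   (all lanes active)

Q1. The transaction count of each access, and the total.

A1: 1 transaction
A2: 3 transactions
A3: 1 transaction
A4: 3 transactions

Answer: 1,3,1,3; total 8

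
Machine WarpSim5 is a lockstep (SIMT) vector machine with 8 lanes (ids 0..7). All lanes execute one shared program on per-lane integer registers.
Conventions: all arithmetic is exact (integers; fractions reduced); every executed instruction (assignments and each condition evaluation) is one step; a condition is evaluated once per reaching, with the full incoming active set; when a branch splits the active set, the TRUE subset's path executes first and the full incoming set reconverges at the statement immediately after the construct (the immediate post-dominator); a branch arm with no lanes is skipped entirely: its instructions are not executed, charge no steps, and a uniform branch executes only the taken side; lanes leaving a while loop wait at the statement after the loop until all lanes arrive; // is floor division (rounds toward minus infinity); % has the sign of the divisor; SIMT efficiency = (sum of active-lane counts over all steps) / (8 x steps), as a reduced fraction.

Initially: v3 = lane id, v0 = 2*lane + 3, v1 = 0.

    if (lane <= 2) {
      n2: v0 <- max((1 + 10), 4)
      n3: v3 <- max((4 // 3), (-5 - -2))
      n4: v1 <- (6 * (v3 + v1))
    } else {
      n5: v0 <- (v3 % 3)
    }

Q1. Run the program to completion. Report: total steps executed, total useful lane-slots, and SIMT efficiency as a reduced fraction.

Answer: 5 steps, 22 useful, 11/20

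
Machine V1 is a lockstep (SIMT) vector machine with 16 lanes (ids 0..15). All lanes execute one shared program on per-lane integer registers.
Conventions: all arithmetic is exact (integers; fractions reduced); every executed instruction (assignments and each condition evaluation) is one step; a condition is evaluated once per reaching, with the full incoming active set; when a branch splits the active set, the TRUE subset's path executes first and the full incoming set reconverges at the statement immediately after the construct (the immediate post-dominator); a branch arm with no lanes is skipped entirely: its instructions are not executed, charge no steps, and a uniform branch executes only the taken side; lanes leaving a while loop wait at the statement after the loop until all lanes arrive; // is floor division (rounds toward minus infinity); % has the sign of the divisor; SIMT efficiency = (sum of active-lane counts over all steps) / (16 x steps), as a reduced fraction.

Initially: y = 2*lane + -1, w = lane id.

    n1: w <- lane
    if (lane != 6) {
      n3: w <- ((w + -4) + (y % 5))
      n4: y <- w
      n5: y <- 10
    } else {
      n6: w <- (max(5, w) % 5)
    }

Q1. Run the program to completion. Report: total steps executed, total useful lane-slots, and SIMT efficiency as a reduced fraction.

Answer: 6 steps, 78 useful, 13/16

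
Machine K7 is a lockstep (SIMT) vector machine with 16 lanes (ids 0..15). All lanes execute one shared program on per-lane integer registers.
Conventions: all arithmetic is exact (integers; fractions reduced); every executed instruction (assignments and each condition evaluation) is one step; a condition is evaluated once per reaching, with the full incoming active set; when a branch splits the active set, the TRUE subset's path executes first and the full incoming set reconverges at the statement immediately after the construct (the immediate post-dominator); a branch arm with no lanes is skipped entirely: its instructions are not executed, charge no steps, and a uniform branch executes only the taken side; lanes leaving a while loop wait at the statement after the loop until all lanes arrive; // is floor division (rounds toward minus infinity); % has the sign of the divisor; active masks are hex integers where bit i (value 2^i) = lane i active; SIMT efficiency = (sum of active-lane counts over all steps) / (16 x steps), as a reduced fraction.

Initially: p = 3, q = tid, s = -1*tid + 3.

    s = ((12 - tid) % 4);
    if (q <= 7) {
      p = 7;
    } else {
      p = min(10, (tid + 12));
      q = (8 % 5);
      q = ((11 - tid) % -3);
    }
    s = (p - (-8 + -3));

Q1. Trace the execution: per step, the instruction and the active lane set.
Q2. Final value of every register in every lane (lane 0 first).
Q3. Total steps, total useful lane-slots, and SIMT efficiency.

step 0: s <- ((12 - tid) % 4)        0xffff
step 1: eval (q <= 7)                0xffff
step 2: p <- 7                       0x00ff
step 3: p <- min(10, (tid + 12))     0xff00
step 4: q <- (8 % 5)                 0xff00
step 5: q <- ((11 - tid) % -3)       0xff00
step 6: s <- (p - (-8 + -3))         0xffff

Answer: 7 steps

p: 7,7,7,7,7,7,7,7,10,10,10,10,10,10,10,10
q: 0,1,2,3,4,5,6,7,0,-1,-2,0,-1,-2,0,-1
s: 18,18,18,18,18,18,18,18,21,21,21,21,21,21,21,21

steps = 7; useful = 80; efficiency = 80/112 = 5/7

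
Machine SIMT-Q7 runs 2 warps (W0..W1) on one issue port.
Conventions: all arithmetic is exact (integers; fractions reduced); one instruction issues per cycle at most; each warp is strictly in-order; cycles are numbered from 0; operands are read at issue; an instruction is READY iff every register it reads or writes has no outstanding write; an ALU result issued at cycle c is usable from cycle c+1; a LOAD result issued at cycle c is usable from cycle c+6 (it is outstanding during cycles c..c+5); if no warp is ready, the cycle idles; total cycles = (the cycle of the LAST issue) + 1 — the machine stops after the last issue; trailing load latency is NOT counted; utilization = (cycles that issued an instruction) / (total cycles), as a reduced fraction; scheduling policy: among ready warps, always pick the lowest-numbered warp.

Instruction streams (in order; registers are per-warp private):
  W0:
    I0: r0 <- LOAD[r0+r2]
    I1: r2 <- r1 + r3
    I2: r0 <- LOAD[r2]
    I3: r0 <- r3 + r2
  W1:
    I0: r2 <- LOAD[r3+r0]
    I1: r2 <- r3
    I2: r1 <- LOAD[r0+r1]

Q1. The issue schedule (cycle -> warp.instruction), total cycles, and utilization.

cycle 0: W0.I0
cycle 1: W0.I1
cycle 2: W1.I0
cycle 3: idle
cycle 4: idle
cycle 5: idle
cycle 6: W0.I2
cycle 7: idle
cycle 8: W1.I1
cycle 9: W1.I2
cycle 10: idle
cycle 11: idle
cycle 12: W0.I3

Answer: 13 cycles, utilization 7/13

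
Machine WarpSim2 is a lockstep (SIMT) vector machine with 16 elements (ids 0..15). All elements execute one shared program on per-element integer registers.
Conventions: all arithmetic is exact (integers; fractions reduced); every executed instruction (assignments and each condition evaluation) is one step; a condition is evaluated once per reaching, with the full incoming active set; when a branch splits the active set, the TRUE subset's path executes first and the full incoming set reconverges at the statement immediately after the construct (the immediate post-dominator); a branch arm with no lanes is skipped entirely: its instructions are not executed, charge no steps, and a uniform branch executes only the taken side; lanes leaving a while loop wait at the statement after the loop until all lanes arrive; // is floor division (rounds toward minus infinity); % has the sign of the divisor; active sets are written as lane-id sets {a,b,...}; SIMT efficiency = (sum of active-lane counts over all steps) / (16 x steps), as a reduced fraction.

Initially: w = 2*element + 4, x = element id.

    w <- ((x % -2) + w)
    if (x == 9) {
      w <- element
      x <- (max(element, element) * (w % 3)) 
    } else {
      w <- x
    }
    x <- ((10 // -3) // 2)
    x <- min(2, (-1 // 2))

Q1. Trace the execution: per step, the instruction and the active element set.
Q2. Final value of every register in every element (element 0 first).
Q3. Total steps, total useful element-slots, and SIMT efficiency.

step 0: w <- ((x % -2) + w)          {0,1,2,3,4,5,6,7,8,9,10,11,12,13,14,15}
step 1: eval (x == 9)                {0,1,2,3,4,5,6,7,8,9,10,11,12,13,14,15}
step 2: w <- element                 {9}
step 3: x <- (max(element, element) * (w % 3)) {9}
step 4: w <- x                       {0,1,2,3,4,5,6,7,8,10,11,12,13,14,15}
step 5: x <- ((10 // -3) // 2)       {0,1,2,3,4,5,6,7,8,9,10,11,12,13,14,15}
step 6: x <- min(2, (-1 // 2))       {0,1,2,3,4,5,6,7,8,9,10,11,12,13,14,15}

Answer: 7 steps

w: 0,1,2,3,4,5,6,7,8,9,10,11,12,13,14,15
x: -1,-1,-1,-1,-1,-1,-1,-1,-1,-1,-1,-1,-1,-1,-1,-1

steps = 7; useful = 81; efficiency = 81/112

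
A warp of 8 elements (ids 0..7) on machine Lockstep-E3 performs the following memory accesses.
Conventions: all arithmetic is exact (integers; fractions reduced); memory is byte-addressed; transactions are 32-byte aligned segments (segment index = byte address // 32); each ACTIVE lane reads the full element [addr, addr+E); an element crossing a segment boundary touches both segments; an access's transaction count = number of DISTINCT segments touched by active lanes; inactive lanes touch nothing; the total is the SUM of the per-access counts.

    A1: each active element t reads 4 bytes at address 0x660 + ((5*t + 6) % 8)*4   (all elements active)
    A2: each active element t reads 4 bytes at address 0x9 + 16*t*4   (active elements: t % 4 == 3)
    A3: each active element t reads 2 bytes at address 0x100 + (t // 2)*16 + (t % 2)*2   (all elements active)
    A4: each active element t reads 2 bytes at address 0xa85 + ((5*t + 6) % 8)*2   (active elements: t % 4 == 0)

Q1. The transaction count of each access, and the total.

A1: 1 transaction
A2: 2 transactions
A3: 2 transactions
A4: 1 transaction

Answer: 1,2,2,1; total 6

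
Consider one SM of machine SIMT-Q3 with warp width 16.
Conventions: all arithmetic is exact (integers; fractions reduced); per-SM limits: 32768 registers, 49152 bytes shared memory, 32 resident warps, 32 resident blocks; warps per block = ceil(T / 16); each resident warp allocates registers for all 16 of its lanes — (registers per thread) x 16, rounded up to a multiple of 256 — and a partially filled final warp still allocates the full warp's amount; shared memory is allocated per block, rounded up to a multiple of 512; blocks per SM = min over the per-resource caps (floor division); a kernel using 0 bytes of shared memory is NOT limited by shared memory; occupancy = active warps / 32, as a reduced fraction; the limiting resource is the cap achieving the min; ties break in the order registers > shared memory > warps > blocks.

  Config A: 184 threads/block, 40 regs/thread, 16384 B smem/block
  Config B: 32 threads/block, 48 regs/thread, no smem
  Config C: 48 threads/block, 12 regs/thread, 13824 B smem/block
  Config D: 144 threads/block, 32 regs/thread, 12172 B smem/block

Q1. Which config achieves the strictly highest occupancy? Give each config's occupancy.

occupancies: A 3/4, B 1, C 9/32, D 27/32

Answer: B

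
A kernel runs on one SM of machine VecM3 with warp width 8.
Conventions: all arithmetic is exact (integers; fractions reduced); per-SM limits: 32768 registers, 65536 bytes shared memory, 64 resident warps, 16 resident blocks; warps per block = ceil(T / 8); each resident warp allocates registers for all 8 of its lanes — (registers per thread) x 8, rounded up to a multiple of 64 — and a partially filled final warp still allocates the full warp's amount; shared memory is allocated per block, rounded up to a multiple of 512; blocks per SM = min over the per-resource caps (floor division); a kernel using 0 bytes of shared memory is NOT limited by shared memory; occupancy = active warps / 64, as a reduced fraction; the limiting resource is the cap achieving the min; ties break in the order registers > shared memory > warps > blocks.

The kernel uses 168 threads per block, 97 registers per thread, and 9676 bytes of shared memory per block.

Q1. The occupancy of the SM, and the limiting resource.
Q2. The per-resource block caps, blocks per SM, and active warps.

Answer: occupancy 21/64, limited by registers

registers: 1 block
shared memory: 6 blocks
warps: 3 blocks
blocks: 16 blocks

Answer: 1 block, 21 active warps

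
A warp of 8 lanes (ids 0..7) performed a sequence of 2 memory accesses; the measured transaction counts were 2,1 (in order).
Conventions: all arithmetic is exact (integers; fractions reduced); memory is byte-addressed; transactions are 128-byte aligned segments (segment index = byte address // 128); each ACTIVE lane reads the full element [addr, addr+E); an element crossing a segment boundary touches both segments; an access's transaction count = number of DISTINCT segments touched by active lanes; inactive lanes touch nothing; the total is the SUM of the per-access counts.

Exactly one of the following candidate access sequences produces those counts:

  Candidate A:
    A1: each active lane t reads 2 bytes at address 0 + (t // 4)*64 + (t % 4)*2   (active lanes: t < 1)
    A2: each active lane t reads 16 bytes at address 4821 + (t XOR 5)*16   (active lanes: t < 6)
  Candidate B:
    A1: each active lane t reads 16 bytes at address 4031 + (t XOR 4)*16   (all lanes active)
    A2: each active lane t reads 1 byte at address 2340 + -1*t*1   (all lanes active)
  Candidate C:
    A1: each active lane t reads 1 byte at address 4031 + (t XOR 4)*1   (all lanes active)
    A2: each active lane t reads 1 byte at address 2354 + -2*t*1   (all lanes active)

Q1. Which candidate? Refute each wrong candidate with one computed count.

A: A1 gives 1 transaction, not 2
C: A1 gives 1 transaction, not 2
B: all counts match (2,1)

Answer: B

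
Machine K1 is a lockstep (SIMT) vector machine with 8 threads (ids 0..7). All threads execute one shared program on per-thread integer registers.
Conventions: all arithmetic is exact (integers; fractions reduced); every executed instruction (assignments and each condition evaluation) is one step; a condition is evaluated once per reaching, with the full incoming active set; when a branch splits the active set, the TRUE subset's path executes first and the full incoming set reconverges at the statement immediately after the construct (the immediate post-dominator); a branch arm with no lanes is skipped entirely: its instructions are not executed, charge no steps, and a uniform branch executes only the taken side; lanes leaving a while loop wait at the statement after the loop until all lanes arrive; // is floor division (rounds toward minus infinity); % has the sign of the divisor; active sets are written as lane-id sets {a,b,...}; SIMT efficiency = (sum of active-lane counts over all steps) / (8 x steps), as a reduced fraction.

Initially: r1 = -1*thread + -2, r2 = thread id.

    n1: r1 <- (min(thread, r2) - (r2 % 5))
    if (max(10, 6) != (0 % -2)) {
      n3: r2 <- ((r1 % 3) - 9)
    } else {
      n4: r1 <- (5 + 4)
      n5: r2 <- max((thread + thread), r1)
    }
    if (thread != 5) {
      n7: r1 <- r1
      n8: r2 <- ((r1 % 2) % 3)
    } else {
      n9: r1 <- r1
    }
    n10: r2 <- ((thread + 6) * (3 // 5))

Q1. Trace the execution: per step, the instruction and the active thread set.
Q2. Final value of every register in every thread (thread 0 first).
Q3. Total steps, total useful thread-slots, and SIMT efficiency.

step 0: r1 <- (min(thread, r2) - (r2 % 5)) {0,1,2,3,4,5,6,7}
step 1: eval (max(10, 6) != (0 % -2)) {0,1,2,3,4,5,6,7}
step 2: r2 <- ((r1 % 3) - 9)         {0,1,2,3,4,5,6,7}
step 3: eval (thread != 5)           {0,1,2,3,4,5,6,7}
step 4: r1 <- r1                     {0,1,2,3,4,6,7}
step 5: r2 <- ((r1 % 2) % 3)         {0,1,2,3,4,6,7}
step 6: r1 <- r1                     {5}
step 7: r2 <- ((thread + 6) * (3 // 5)) {0,1,2,3,4,5,6,7}

Answer: 8 steps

r1: 0,0,0,0,0,5,5,5
r2: 0,0,0,0,0,0,0,0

steps = 8; useful = 55; efficiency = 55/64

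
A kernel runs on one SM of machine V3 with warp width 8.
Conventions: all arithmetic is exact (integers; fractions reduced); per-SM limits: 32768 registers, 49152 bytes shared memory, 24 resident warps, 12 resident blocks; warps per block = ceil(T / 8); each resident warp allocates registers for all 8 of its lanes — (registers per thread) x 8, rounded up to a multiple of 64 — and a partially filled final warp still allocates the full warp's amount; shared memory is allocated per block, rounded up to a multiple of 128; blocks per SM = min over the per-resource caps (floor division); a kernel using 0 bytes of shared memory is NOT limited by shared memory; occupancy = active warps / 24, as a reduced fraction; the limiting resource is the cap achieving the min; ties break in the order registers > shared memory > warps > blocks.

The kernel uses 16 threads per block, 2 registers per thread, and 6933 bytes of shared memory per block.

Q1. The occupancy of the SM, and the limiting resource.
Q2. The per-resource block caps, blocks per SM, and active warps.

Answer: occupancy 1/2, limited by shared memory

registers: 256 blocks
shared memory: 6 blocks
warps: 12 blocks
blocks: 12 blocks

Answer: 6 blocks, 12 active warps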